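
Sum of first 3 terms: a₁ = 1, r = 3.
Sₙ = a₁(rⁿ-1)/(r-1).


Sₙ = 1×(3^3 - 1)/(3 - 1)
= 1×(27 - 1)/2
= 1×26/2
= 13

S_3 = 13


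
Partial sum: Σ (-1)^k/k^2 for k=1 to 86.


S = -1 + 1/4 - 1/9 + 1/16 - 1/25 + 1/36 - 1/49 + 1/64 ± ...
= -0.8224
(Full series converges to -π²/12 ≈ -0.8225)

S_86 = -0.8224


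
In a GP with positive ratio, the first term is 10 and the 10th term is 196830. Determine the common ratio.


r^(n-1) = aₙ/a₁
r^9 = 196830/10 = 19683
r = 19683^(1/9)
= 3

r = 3


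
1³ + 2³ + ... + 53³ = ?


n(n+1)/2 = 53×54/2 = 1431
Σk³ = 1431² = 2047761

Σk³ = 2047761


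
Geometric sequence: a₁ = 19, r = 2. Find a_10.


aₙ = a₁·r^(n-1)
= 19×2^9
= 19×512
= 9728

a_10 = 9728


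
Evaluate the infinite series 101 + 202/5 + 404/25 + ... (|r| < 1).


S∞ = a₁/(1-r) = 101/(1 - 2/5)
= 101/(3/5)
= 505/3

S∞ = 505/3


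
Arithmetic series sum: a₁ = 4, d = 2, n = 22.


aₙ = 4 + (22-1)×2 = 46
Sₙ = n(a₁+aₙ)/2 = 22×(4+46)/2
= 22×50/2 = 550

S_22 = 550


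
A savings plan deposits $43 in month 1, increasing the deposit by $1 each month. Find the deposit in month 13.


aₙ = a₁ + (n-1)d
= 43 + (13-1)×1
= 43 + 12
= 55

a_13 = 55


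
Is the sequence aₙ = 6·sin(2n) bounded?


For all n, -1 ≤ sin(2n) ≤ 1, so -6 ≤ 6·sin(2n) ≤ 6
Lower bound: -6, Upper bound: 6
The sequence IS bounded

Bounded (-6 ≤ aₙ ≤ 6)


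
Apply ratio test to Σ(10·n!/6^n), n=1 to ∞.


aₙ = 10·n!/6^n
a_{n+1}/aₙ = (n+1)!/6^(n+1) × 6^n/n!  (constant 10 cancels)
= (n+1)/6
L = lim(n→∞) (n+1)/6 = ∞
L > 1 → series DIVERGES

Diverges (ratio test: L = ∞ > 1)


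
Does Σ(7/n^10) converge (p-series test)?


p-series test: Σ c/n^p converges if p > 1, diverges if p ≤ 1 (constant c > 0 doesn't affect convergence).
p = 10
10 > 1 → CONVERGES

Converges (p = 10 > 1)


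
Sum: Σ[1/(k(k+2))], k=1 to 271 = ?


1/(k(k+2)) = (1/2)·(1/k - 1/(k+2)) (partial fractions)
Telescoping: Σ = (1/2)·(1 + 1/2 - 1/272 - 1/273) = 110839/148512

Sum = 110839/148512


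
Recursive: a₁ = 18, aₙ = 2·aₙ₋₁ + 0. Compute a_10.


Computing step by step:
a_1 = 18
a_2 = 36
a_3 = 72
a_4 = 144
a_5 = 288
a_6 = 576
a_7 = 1152
a_8 = 2304
a_9 = 4608
a_10 = 9216


a_10 = 9216


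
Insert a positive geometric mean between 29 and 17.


GM = √(29×17) = √493 = 22.2036

GM = 22.2036


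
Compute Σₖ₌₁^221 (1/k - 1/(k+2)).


Telescoping with gap 2: two head and two tail terms survive.
= (1 + 1/2) - (1/222 + 1/223)
= 3/2 - 1/222 - 1/223 = 36907/24753

Sum = 36907/24753


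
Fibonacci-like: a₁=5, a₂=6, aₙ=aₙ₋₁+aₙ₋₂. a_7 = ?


Computing iteratively: 5, 6, 11, 17, 28, 45, 73
a_7 = 73

a_7 = 73


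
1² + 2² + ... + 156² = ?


n = 156
n(n+1)(2n+1)/6 = 156×157×313/6
= 7665996/6 = 1277666

Σk² = 1277666


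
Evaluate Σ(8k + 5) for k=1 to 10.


Σ(8k+5) = 8·Σk + 5·n
= 8·55 + 5·10
= 440 + 50 = 490

Σ = 490


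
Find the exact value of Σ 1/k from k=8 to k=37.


Σₖ₌8^37 1/k = 1/8 + 1/9 + 1/10 + ... + 1/37
= 111627652111399/69388720221600
≈ 1.6087

Sum = 111627652111399/69388720221600 ≈ 1.6087


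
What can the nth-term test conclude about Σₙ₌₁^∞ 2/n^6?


lim(n→∞) 2/n^6 = 0
lim aₙ = 0 → nth-term test is INCONCLUSIVE
(Need other tests; this is actually a convergent p-series with p=6 > 1)

Inconclusive (lim aₙ = 0; need another test)


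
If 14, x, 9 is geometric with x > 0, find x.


GM = √(14×9) = √126 = 11.225

GM = 11.225


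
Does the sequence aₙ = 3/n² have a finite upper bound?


a₁ = 3, a₂ = 3/4, a₃ = 3/9, ...
0 < aₙ ≤ 3 for all n ≥ 1
The sequence IS bounded

Bounded (0 < aₙ ≤ 3)


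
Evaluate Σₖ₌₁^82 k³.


n(n+1)/2 = 82×83/2 = 3403
Σk³ = 3403² = 11580409

Σk³ = 11580409


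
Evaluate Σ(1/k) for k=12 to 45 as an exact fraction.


Σₖ₌12^45 1/k = 1/12 + 1/13 + 1/14 + ... + 1/45
= 12952600348955916409/9419588158802421600
≈ 1.3751

Sum = 12952600348955916409/9419588158802421600 ≈ 1.3751


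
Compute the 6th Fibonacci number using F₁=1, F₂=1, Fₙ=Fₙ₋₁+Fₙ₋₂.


Fibonacci sequence: 1, 1, 2, 3, 5, 8
F(6) = 8

F(6) = 8


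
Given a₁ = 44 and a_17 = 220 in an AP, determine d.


d = (aₙ - a₁)/(n-1)
= (220 - 44)/(17-1)
= 176/16 = 11

d = 11


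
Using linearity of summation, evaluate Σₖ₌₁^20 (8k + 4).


Σ(8k+4) = 8·Σk + 4·n
= 8·210 + 4·20
= 1680 + 80 = 1760

Σ = 1760


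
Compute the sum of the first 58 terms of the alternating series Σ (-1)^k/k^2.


S = -1 + 1/4 - 1/9 + 1/16 - 1/25 + 1/36 - 1/49 + 1/64 ± ...
= -0.8223
(Full series converges to -π²/12 ≈ -0.8225)

S_58 = -0.8223


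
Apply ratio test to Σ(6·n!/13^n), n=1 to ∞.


aₙ = 6·n!/13^n
a_{n+1}/aₙ = (n+1)!/13^(n+1) × 13^n/n!  (constant 6 cancels)
= (n+1)/13
L = lim(n→∞) (n+1)/13 = ∞
L > 1 → series DIVERGES

Diverges (ratio test: L = ∞ > 1)


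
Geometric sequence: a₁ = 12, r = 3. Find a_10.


aₙ = a₁·r^(n-1)
= 12×3^9
= 12×19683
= 236196

a_10 = 236196


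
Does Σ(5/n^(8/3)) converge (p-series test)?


p-series test: Σ c/n^p converges if p > 1, diverges if p ≤ 1 (constant c > 0 doesn't affect convergence).
p = 8/3
8/3 > 1 → CONVERGES

Converges (p = 8/3 > 1)


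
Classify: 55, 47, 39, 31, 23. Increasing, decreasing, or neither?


Differences: -8, -8, -8, -8
All differences < 0 → strictly DECREASING

Monotonically decreasing


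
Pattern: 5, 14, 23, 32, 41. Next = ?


Pattern: arithmetic (d=9)
Terms: 5, 14, 23, 32, 41
Next term = 50

Next term = 50


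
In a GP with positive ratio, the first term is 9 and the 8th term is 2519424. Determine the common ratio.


r^(n-1) = aₙ/a₁
r^7 = 2519424/9 = 279936
r = 279936^(1/7)
= 6

r = 6


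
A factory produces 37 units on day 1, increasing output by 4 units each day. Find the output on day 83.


aₙ = a₁ + (n-1)d
= 37 + (83-1)×4
= 37 + 328
= 365

a_83 = 365


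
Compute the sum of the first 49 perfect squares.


n = 49
n(n+1)(2n+1)/6 = 49×50×99/6
= 242550/6 = 40425

Σk² = 40425


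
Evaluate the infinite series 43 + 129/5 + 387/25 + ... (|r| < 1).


S∞ = a₁/(1-r) = 43/(1 - 3/5)
= 43/(2/5)
= 215/2

S∞ = 215/2


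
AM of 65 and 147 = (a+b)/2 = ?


AM = (65 + 147)/2 = 212/2 = 106

AM = 106


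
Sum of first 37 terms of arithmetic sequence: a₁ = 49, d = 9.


aₙ = 49 + (37-1)×9 = 373
Sₙ = n(a₁+aₙ)/2 = 37×(49+373)/2
= 37×422/2 = 7807

S_37 = 7807


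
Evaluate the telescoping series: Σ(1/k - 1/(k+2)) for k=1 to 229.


Telescoping with gap 2: two head and two tail terms survive.
= (1 + 1/2) - (1/230 + 1/231)
= 3/2 - 1/230 - 1/231 = 39617/26565

Sum = 39617/26565


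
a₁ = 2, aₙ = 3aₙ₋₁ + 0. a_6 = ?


Computing step by step:
a_1 = 2
a_2 = 6
a_3 = 18
a_4 = 54
a_5 = 162
a_6 = 486


a_6 = 486


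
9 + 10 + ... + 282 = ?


Σₖ₌9^282 k = Σₖ₌₁^282 k − Σₖ₌₁^8 k
= 282·283/2 − 8·9/2
= 39903 − 36 = 39867

Σk = 39867


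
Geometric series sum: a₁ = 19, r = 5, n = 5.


Sₙ = 19×(5^5 - 1)/(5 - 1)
= 19×(3125 - 1)/4
= 19×3124/4
= 14839

S_5 = 14839


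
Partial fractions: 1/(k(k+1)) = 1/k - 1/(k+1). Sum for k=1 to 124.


1/(k(k+1)) = 1/k - 1/(k+1) (partial fractions)
Telescoping: Σ = 1 - 1/125 = 124/125

Sum = 124/125


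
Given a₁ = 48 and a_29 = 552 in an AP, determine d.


d = (aₙ - a₁)/(n-1)
= (552 - 48)/(29-1)
= 504/28 = 18

d = 18


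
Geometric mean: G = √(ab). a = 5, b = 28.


GM = √(5×28) = √140 = 11.8322

GM = 11.8322


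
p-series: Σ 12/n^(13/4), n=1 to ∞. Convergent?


p-series test: Σ c/n^p converges if p > 1, diverges if p ≤ 1 (constant c > 0 doesn't affect convergence).
p = 13/4
13/4 > 1 → CONVERGES

Converges (p = 13/4 > 1)


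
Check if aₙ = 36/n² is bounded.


a₁ = 36, a₂ = 36/4, a₃ = 36/9, ...
0 < aₙ ≤ 36 for all n ≥ 1
The sequence IS bounded

Bounded (0 < aₙ ≤ 36)


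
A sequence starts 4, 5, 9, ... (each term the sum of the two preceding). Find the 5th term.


Computing iteratively: 4, 5, 9, 14, 23
a_5 = 23

a_5 = 23


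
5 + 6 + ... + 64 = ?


Σₖ₌5^64 k = Σₖ₌₁^64 k − Σₖ₌₁^4 k
= 64·65/2 − 4·5/2
= 2080 − 10 = 2070

Σk = 2070


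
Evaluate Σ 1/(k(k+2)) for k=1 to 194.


1/(k(k+2)) = (1/2)·(1/k - 1/(k+2)) (partial fractions)
Telescoping: Σ = (1/2)·(1 + 1/2 - 1/195 - 1/196) = 56939/76440

Sum = 56939/76440


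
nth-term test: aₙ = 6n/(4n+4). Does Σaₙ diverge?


lim(n→∞) 6n/(4n+4) = 6/4 = 3/2  (divide numerator and denominator by n)
lim aₙ = 3/2 ≠ 0 → series DIVERGES

Diverges (lim aₙ = 3/2 ≠ 0)


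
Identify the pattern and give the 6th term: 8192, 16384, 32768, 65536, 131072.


Pattern: powers of 2: 2ⁿ
Terms: 8192, 16384, 32768, 65536, 131072
Next term = 262144

Next term = 262144


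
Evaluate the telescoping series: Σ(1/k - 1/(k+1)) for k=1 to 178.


Telescoping: adjacent terms cancel.
= 1/1 - 1/179
= 1 - 1/179 = 178/179

Sum = 178/179


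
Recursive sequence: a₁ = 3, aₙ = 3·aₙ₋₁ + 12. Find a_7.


Computing step by step:
a_1 = 3
a_2 = 21
a_3 = 75
a_4 = 237
a_5 = 723
a_6 = 2181
a_7 = 6555


a_7 = 6555


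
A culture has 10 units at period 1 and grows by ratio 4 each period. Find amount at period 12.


aₙ = a₁·r^(n-1)
= 10×4^11
= 10×4194304
= 41943040

a_12 = 41943040


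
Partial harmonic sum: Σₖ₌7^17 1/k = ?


Σₖ₌7^17 1/k = 1/7 + 1/8 + 1/9 + ... + 1/17
= 2424847/2450448
≈ 0.9896

Sum = 2424847/2450448 ≈ 0.9896


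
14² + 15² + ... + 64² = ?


Σₖ₌14^64 k² = Σₖ₌₁^64 k² − Σₖ₌₁^13 k²
= 64·65·129/6 − 13·14·27/6
= 89440 − 819 = 88621

Σk² = 88621


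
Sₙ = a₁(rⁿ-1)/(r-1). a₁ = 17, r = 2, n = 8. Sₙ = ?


Sₙ = 17×(2^8 - 1)/(2 - 1)
= 17×(256 - 1)/1
= 17×255/1
= 4335

S_8 = 4335


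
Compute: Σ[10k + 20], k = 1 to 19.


Σ(10k+20) = 10·Σk + 20·n
= 10·190 + 20·19
= 1900 + 380 = 2280

Σ = 2280


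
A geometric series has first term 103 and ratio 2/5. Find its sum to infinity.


S∞ = a₁/(1-r) = 103/(1 - 2/5)
= 103/(3/5)
= 515/3

S∞ = 515/3


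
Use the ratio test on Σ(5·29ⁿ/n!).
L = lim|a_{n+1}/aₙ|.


aₙ = 5·29^n/n!
a_{n+1}/aₙ = 29^(n+1)/(n+1)! × n!/29^n  (constant 5 cancels)
= 29/(n+1)
L = lim(n→∞) 29/(n+1) = 0
L < 1 → series CONVERGES

Converges (ratio test: L = 0 < 1)


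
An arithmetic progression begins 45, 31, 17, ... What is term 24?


aₙ = a₁ + (n-1)d
= 45 + (24-1)×-14
= 45 - 322
= -277

a_24 = -277


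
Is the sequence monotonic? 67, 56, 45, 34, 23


Differences: -11, -11, -11, -11
All differences < 0 → strictly DECREASING

Monotonically decreasing


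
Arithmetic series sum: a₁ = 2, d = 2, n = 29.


aₙ = 2 + (29-1)×2 = 58
Sₙ = n(a₁+aₙ)/2 = 29×(2+58)/2
= 29×60/2 = 870

S_29 = 870


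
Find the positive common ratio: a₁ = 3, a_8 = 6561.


r^(n-1) = aₙ/a₁
r^7 = 6561/3 = 2187
r = 2187^(1/7)
= 3

r = 3


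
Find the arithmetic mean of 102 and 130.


AM = (102 + 130)/2 = 232/2 = 116

AM = 116


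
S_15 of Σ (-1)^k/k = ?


S = -1 + 1/2 - 1/3 + 1/4 - 1/5 + 1/6 - 1/7 + 1/8 ± ...
= -0.7254
(Full series converges to -ln(2) ≈ -0.6931)

S_15 = -0.7254


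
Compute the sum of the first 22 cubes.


n(n+1)/2 = 22×23/2 = 253
Σk³ = 253² = 64009

Σk³ = 64009


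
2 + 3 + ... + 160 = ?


Σₖ₌2^160 k = Σₖ₌₁^160 k − Σₖ₌₁^1 k
= 160·161/2 − 1·2/2
= 12880 − 1 = 12879

Σk = 12879


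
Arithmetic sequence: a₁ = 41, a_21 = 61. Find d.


d = (aₙ - a₁)/(n-1)
= (61 - 41)/(21-1)
= 20/20 = 1

d = 1


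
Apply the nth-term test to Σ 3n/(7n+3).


lim(n→∞) 3n/(7n+3) = 3/7 = 3/7  (divide numerator and denominator by n)
lim aₙ = 3/7 ≠ 0 → series DIVERGES

Diverges (lim aₙ = 3/7 ≠ 0)


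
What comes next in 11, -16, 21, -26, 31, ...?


Pattern: alternating sign, magnitude arithmetic (d=5)
Terms: 11, -16, 21, -26, 31
Next term = -36

Next term = -36


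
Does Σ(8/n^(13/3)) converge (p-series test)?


p-series test: Σ c/n^p converges if p > 1, diverges if p ≤ 1 (constant c > 0 doesn't affect convergence).
p = 13/3
13/3 > 1 → CONVERGES

Converges (p = 13/3 > 1)


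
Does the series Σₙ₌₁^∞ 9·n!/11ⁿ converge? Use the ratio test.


aₙ = 9·n!/11^n
a_{n+1}/aₙ = (n+1)!/11^(n+1) × 11^n/n!  (constant 9 cancels)
= (n+1)/11
L = lim(n→∞) (n+1)/11 = ∞
L > 1 → series DIVERGES

Diverges (ratio test: L = ∞ > 1)


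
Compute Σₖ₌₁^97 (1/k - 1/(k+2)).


Telescoping with gap 2: two head and two tail terms survive.
= (1 + 1/2) - (1/98 + 1/99)
= 3/2 - 1/98 - 1/99 = 7178/4851

Sum = 7178/4851


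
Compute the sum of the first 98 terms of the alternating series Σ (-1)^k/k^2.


S = -1 + 1/4 - 1/9 + 1/16 - 1/25 + 1/36 - 1/49 + 1/64 ± ...
= -0.8224
(Full series converges to -π²/12 ≈ -0.8225)

S_98 = -0.8224


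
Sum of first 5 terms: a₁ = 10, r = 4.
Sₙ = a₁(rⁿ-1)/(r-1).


Sₙ = 10×(4^5 - 1)/(4 - 1)
= 10×(1024 - 1)/3
= 10×1023/3
= 3410

S_5 = 3410


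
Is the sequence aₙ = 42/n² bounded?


a₁ = 42, a₂ = 42/4, a₃ = 42/9, ...
0 < aₙ ≤ 42 for all n ≥ 1
The sequence IS bounded

Bounded (0 < aₙ ≤ 42)


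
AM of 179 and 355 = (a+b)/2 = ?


AM = (179 + 355)/2 = 534/2 = 267

AM = 267


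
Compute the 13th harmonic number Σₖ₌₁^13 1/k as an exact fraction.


H_13 = 1/1 + 1/2 + 1/3 + ... + 1/13
= 1145993/360360
≈ 3.1801

H_13 = 1145993/360360 ≈ 3.1801


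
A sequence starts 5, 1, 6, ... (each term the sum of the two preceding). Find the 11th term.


Computing iteratively: 5, 1, 6, 7, 13, 20, 33, 53, 86, 139, 225
a_11 = 225

a_11 = 225


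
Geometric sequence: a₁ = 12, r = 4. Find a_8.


aₙ = a₁·r^(n-1)
= 12×4^7
= 12×16384
= 196608

a_8 = 196608


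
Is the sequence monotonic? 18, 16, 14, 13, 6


Differences: -2, -2, -1, -7
All differences < 0 → strictly DECREASING

Monotonically decreasing


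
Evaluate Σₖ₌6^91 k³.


Σₖ₌6^91 k³ = [91·92/2]² − [5·6/2]²
= 17522596 − 225 = 17522371

Σk³ = 17522371


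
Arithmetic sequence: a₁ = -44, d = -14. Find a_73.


aₙ = a₁ + (n-1)d
= -44 + (73-1)×-14
= -44 - 1008
= -1052

a_73 = -1052


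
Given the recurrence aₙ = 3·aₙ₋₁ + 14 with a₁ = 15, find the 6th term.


Computing step by step:
a_1 = 15
a_2 = 59
a_3 = 191
a_4 = 587
a_5 = 1775
a_6 = 5339


a_6 = 5339


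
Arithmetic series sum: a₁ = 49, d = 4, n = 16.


aₙ = 49 + (16-1)×4 = 109
Sₙ = n(a₁+aₙ)/2 = 16×(49+109)/2
= 16×158/2 = 1264

S_16 = 1264


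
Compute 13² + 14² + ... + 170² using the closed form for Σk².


Σₖ₌13^170 k² = Σₖ₌₁^170 k² − Σₖ₌₁^12 k²
= 170·171·341/6 − 12·13·25/6
= 1652145 − 650 = 1651495

Σk² = 1651495


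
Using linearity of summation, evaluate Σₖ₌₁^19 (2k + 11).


Σ(2k+11) = 2·Σk + 11·n
= 2·190 + 11·19
= 380 + 209 = 589

Σ = 589


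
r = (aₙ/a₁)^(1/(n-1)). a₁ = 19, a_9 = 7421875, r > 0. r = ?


r^(n-1) = aₙ/a₁
r^8 = 7421875/19 = 390625
r = 390625^(1/8)
= ±5; taking r > 0 gives r = 5

r = 5


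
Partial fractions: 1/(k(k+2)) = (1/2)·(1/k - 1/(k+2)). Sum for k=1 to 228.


1/(k(k+2)) = (1/2)·(1/k - 1/(k+2)) (partial fractions)
Telescoping: Σ = (1/2)·(1 + 1/2 - 1/229 - 1/230) = 39273/52670

Sum = 39273/52670


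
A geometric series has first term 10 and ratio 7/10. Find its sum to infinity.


S∞ = a₁/(1-r) = 10/(1 - 7/10)
= 10/(3/10)
= 100/3

S∞ = 100/3


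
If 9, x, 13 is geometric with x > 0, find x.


GM = √(9×13) = √117 = 10.8167

GM = 10.8167


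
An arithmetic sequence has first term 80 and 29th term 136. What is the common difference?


d = (aₙ - a₁)/(n-1)
= (136 - 80)/(29-1)
= 56/28 = 2

d = 2


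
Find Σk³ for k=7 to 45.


Σₖ₌7^45 k³ = [45·46/2]² − [6·7/2]²
= 1071225 − 441 = 1070784

Σk³ = 1070784


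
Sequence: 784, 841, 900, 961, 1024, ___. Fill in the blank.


Pattern: perfect squares: n²
Terms: 784, 841, 900, 961, 1024
Next term = 1089

Next term = 1089


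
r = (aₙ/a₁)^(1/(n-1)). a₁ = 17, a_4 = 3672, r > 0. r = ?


r^(n-1) = aₙ/a₁
r^3 = 3672/17 = 216
r = 216^(1/3)
= 6

r = 6


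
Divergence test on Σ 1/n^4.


lim(n→∞) 1/n^4 = 0
lim aₙ = 0 → nth-term test is INCONCLUSIVE
(Need other tests; this is actually a convergent p-series with p=4 > 1)

Inconclusive (lim aₙ = 0; need another test)


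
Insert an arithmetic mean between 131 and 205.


AM = (131 + 205)/2 = 336/2 = 168

AM = 168


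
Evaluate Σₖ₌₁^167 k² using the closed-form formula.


n = 167
n(n+1)(2n+1)/6 = 167×168×335/6
= 9398760/6 = 1566460

Σk² = 1566460


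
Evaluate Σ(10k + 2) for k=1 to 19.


Σ(10k+2) = 10·Σk + 2·n
= 10·190 + 2·19
= 1900 + 38 = 1938

Σ = 1938


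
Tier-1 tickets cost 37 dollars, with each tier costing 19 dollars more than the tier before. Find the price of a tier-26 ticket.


aₙ = a₁ + (n-1)d
= 37 + (26-1)×19
= 37 + 475
= 512

a_26 = 512


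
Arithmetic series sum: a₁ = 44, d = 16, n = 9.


aₙ = 44 + (9-1)×16 = 172
Sₙ = n(a₁+aₙ)/2 = 9×(44+172)/2
= 9×216/2 = 972

S_9 = 972


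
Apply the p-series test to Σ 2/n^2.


p-series test: Σ c/n^p converges if p > 1, diverges if p ≤ 1 (constant c > 0 doesn't affect convergence).
p = 2
2 > 1 → CONVERGES

Converges (p = 2 > 1)


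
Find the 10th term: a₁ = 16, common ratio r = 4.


aₙ = a₁·r^(n-1)
= 16×4^9
= 16×262144
= 4194304

a_10 = 4194304


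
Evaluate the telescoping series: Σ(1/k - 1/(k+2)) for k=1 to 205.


Telescoping with gap 2: two head and two tail terms survive.
= (1 + 1/2) - (1/206 + 1/207)
= 3/2 - 1/206 - 1/207 = 31775/21321

Sum = 31775/21321


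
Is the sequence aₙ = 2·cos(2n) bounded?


For all n, -1 ≤ cos(2n) ≤ 1, so -2 ≤ 2·cos(2n) ≤ 2
Lower bound: -2, Upper bound: 2
The sequence IS bounded

Bounded (-2 ≤ aₙ ≤ 2)


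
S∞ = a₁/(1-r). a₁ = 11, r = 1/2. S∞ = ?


S∞ = a₁/(1-r) = 11/(1 - 1/2)
= 11/(1/2)
= 22

S∞ = 22


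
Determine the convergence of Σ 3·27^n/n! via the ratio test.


aₙ = 3·27^n/n!
a_{n+1}/aₙ = 27^(n+1)/(n+1)! × n!/27^n  (constant 3 cancels)
= 27/(n+1)
L = lim(n→∞) 27/(n+1) = 0
L < 1 → series CONVERGES

Converges (ratio test: L = 0 < 1)


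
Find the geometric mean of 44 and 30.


GM = √(44×30) = √1320 = 36.3318

GM = 36.3318


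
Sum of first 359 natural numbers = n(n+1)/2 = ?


n(n+1)/2 = 359×360/2 = 129240/2 = 64620

Σk = 64620


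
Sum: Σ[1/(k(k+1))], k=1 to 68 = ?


1/(k(k+1)) = 1/k - 1/(k+1) (partial fractions)
Telescoping: Σ = 1 - 1/69 = 68/69

Sum = 68/69


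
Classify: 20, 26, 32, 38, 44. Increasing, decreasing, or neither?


Differences: 6, 6, 6, 6
All differences > 0 → strictly INCREASING

Monotonically increasing


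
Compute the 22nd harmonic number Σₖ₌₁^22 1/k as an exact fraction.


H_22 = 1/1 + 1/2 + 1/3 + ... + 1/22
= 19093197/5173168
≈ 3.6908

H_22 = 19093197/5173168 ≈ 3.6908


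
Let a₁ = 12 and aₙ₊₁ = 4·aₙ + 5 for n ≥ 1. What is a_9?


Computing step by step:
a_1 = 12
a_2 = 53
a_3 = 217
a_4 = 873
a_5 = 3497
a_6 = 13993
a_7 = 55977
a_8 = 223913
a_9 = 895657


a_9 = 895657


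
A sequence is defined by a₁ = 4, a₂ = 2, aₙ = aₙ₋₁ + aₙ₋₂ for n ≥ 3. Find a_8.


Computing iteratively: 4, 2, 6, 8, 14, 22, 36, 58
a_8 = 58

a_8 = 58


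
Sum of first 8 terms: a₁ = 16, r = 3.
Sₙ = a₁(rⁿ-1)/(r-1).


Sₙ = 16×(3^8 - 1)/(3 - 1)
= 16×(6561 - 1)/2
= 16×6560/2
= 52480

S_8 = 52480


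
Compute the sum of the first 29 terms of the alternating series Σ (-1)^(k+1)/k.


S = 1 - 1/2 + 1/3 - 1/4 + 1/5 - 1/6 + 1/7 - 1/8 ± ...
= 0.7101
(Full series converges to +ln(2) ≈ +0.6931)

S_29 = 0.7101


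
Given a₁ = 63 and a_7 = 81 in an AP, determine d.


d = (aₙ - a₁)/(n-1)
= (81 - 63)/(7-1)
= 18/6 = 3

d = 3


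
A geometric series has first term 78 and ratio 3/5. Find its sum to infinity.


S∞ = a₁/(1-r) = 78/(1 - 3/5)
= 78/(2/5)
= 195

S∞ = 195


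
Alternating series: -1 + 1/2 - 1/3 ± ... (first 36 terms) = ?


S = -1 + 1/2 - 1/3 + 1/4 - 1/5 + 1/6 - 1/7 + 1/8 ± ...
= -0.6795
(Full series converges to -ln(2) ≈ -0.6931)

S_36 = -0.6795


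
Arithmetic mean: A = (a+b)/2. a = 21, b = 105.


AM = (21 + 105)/2 = 126/2 = 63

AM = 63


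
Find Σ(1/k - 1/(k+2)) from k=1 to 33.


Telescoping with gap 2: two head and two tail terms survive.
= (1 + 1/2) - (1/34 + 1/35)
= 3/2 - 1/34 - 1/35 = 858/595

Sum = 858/595


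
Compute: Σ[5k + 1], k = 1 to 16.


Σ(5k+1) = 5·Σk + 1·n
= 5·136 + 1·16
= 680 + 16 = 696

Σ = 696


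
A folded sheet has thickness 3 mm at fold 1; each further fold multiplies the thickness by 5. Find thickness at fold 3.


aₙ = a₁·r^(n-1)
= 3×5^2
= 3×25
= 75

a_3 = 75


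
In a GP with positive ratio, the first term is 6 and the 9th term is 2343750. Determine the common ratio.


r^(n-1) = aₙ/a₁
r^8 = 2343750/6 = 390625
r = 390625^(1/8)
= ±5; taking r > 0 gives r = 5

r = 5


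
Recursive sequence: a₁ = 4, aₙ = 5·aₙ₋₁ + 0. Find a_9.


Computing step by step:
a_1 = 4
a_2 = 20
a_3 = 100
a_4 = 500
a_5 = 2500
a_6 = 12500
a_7 = 62500
a_8 = 312500
a_9 = 1562500


a_9 = 1562500


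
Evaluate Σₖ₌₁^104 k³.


n(n+1)/2 = 104×105/2 = 5460
Σk³ = 5460² = 29811600

Σk³ = 29811600


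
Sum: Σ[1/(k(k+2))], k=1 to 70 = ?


1/(k(k+2)) = (1/2)·(1/k - 1/(k+2)) (partial fractions)
Telescoping: Σ = (1/2)·(1 + 1/2 - 1/71 - 1/72) = 7525/10224

Sum = 7525/10224


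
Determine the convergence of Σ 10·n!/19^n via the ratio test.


aₙ = 10·n!/19^n
a_{n+1}/aₙ = (n+1)!/19^(n+1) × 19^n/n!  (constant 10 cancels)
= (n+1)/19
L = lim(n→∞) (n+1)/19 = ∞
L > 1 → series DIVERGES

Diverges (ratio test: L = ∞ > 1)


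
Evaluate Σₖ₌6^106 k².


Σₖ₌6^106 k² = Σₖ₌₁^106 k² − Σₖ₌₁^5 k²
= 106·107·213/6 − 5·6·11/6
= 402641 − 55 = 402586

Σk² = 402586


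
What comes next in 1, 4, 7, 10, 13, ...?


Pattern: arithmetic (d=3)
Terms: 1, 4, 7, 10, 13
Next term = 16

Next term = 16


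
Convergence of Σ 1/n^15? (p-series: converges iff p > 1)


p-series test: Σ c/n^p converges if p > 1, diverges if p ≤ 1 (constant c > 0 doesn't affect convergence).
p = 15
15 > 1 → CONVERGES

Converges (p = 15 > 1)


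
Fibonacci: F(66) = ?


Fibonacci sequence: 1, 1, 2, 3, 5, 8, 13, 21, 34, 55, 89, ...
F(66) = 27777890035288

F(66) = 27777890035288


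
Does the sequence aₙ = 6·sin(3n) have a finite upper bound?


For all n, -1 ≤ sin(3n) ≤ 1, so -6 ≤ 6·sin(3n) ≤ 6
Lower bound: -6, Upper bound: 6
The sequence IS bounded

Bounded (-6 ≤ aₙ ≤ 6)


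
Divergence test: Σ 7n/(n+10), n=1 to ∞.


lim(n→∞) 7n/(n+10) = 7/1 = 7  (divide numerator and denominator by n)
lim aₙ = 7 ≠ 0 → series DIVERGES

Diverges (lim aₙ = 7 ≠ 0)


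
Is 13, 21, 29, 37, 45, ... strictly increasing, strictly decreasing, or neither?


Differences: 8, 8, 8, 8
All differences > 0 → strictly INCREASING

Monotonically increasing


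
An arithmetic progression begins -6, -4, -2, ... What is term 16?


aₙ = a₁ + (n-1)d
= -6 + (16-1)×2
= -6 + 30
= 24

a_16 = 24


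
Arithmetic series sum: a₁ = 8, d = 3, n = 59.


aₙ = 8 + (59-1)×3 = 182
Sₙ = n(a₁+aₙ)/2 = 59×(8+182)/2
= 59×190/2 = 5605

S_59 = 5605


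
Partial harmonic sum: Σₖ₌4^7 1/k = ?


Σₖ₌4^7 1/k = 1/4 + 1/5 + 1/6 + 1/7
= 319/420
≈ 0.7595

Sum = 319/420 ≈ 0.7595


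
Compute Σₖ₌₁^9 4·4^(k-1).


Sₙ = 4×(4^9 - 1)/(4 - 1)
= 4×(262144 - 1)/3
= 4×262143/3
= 349524

S_9 = 349524


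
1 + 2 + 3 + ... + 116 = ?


n(n+1)/2 = 116×117/2 = 13572/2 = 6786

Σk = 6786


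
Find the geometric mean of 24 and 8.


GM = √(24×8) = √192 = 13.8564

GM = 13.8564


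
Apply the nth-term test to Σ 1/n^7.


lim(n→∞) 1/n^7 = 0
lim aₙ = 0 → nth-term test is INCONCLUSIVE
(Need other tests; this is actually a convergent p-series with p=7 > 1)

Inconclusive (lim aₙ = 0; need another test)


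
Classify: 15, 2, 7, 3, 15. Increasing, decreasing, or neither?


Differences: -13, 5, -4, 12
Difference at position 2 is +5 (> 0) but position 1 is -13 (< 0) — sequence both rises and falls
→ NOT monotonic

Not monotonic


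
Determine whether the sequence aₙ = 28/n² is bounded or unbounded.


a₁ = 28, a₂ = 28/4, a₃ = 28/9, ...
0 < aₙ ≤ 28 for all n ≥ 1
The sequence IS bounded

Bounded (0 < aₙ ≤ 28)


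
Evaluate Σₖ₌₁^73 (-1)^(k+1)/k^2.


S = 1 - 1/4 + 1/9 - 1/16 + 1/25 - 1/36 + 1/49 - 1/64 ± ...
= 0.8226
(Full series converges to +π²/12 ≈ +0.8225)

S_73 = 0.8226


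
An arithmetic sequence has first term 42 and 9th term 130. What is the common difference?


d = (aₙ - a₁)/(n-1)
= (130 - 42)/(9-1)
= 88/8 = 11

d = 11


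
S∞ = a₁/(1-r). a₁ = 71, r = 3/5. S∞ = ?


S∞ = a₁/(1-r) = 71/(1 - 3/5)
= 71/(2/5)
= 355/2

S∞ = 355/2


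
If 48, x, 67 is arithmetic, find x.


AM = (48 + 67)/2 = 115/2 = 57.5

AM = 57.5


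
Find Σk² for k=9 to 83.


Σₖ₌9^83 k² = Σₖ₌₁^83 k² − Σₖ₌₁^8 k²
= 83·84·167/6 − 8·9·17/6
= 194054 − 204 = 193850

Σk² = 193850


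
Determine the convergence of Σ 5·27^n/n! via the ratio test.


aₙ = 5·27^n/n!
a_{n+1}/aₙ = 27^(n+1)/(n+1)! × n!/27^n  (constant 5 cancels)
= 27/(n+1)
L = lim(n→∞) 27/(n+1) = 0
L < 1 → series CONVERGES

Converges (ratio test: L = 0 < 1)


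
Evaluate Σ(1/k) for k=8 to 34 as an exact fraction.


Σₖ₌8^34 1/k = 1/8 + 1/9 + 1/10 + ... + 1/34
= 20024215509829/13127595717600
≈ 1.5254

Sum = 20024215509829/13127595717600 ≈ 1.5254


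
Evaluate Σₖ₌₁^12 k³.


n(n+1)/2 = 12×13/2 = 78
Σk³ = 78² = 6084

Σk³ = 6084


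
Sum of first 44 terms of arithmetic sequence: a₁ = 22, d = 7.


aₙ = 22 + (44-1)×7 = 323
Sₙ = n(a₁+aₙ)/2 = 44×(22+323)/2
= 44×345/2 = 7590

S_44 = 7590


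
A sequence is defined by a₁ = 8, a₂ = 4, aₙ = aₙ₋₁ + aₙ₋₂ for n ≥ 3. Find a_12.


Computing iteratively: 8, 4, 12, 16, 28, 44, 72, 116, 188, 304, 492, 796
a_12 = 796

a_12 = 796


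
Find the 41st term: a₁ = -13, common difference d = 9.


aₙ = a₁ + (n-1)d
= -13 + (41-1)×9
= -13 + 360
= 347

a_41 = 347


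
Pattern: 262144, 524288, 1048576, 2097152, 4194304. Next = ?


Pattern: powers of 2: 2ⁿ
Terms: 262144, 524288, 1048576, 2097152, 4194304
Next term = 8388608

Next term = 8388608


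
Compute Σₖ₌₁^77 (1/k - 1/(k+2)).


Telescoping with gap 2: two head and two tail terms survive.
= (1 + 1/2) - (1/78 + 1/79)
= 3/2 - 1/78 - 1/79 = 4543/3081

Sum = 4543/3081


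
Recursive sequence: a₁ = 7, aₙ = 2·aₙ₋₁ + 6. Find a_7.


Computing step by step:
a_1 = 7
a_2 = 20
a_3 = 46
a_4 = 98
a_5 = 202
a_6 = 410
a_7 = 826


a_7 = 826


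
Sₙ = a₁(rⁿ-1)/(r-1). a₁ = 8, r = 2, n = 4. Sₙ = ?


Sₙ = 8×(2^4 - 1)/(2 - 1)
= 8×(16 - 1)/1
= 8×15/1
= 120

S_4 = 120


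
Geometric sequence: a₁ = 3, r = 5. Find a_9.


aₙ = a₁·r^(n-1)
= 3×5^8
= 3×390625
= 1171875

a_9 = 1171875


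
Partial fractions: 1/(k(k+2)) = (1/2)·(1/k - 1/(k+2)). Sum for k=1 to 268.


1/(k(k+2)) = (1/2)·(1/k - 1/(k+2)) (partial fractions)
Telescoping: Σ = (1/2)·(1 + 1/2 - 1/269 - 1/270) = 54203/72630

Sum = 54203/72630


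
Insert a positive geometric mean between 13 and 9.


GM = √(13×9) = √117 = 10.8167

GM = 10.8167


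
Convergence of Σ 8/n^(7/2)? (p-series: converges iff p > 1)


p-series test: Σ c/n^p converges if p > 1, diverges if p ≤ 1 (constant c > 0 doesn't affect convergence).
p = 7/2
7/2 > 1 → CONVERGES

Converges (p = 7/2 > 1)


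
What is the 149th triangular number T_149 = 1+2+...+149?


n(n+1)/2 = 149×150/2 = 22350/2 = 11175

Σk = 11175


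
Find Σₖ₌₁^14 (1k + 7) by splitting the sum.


Σ(1k+7) = 1·Σk + 7·n
= 1·105 + 7·14
= 105 + 98 = 203

Σ = 203


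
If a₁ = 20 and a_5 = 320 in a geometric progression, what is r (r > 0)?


r^(n-1) = aₙ/a₁
r^4 = 320/20 = 16
r = 16^(1/4)
= ±2; taking r > 0 gives r = 2

r = 2


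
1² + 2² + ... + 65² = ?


n = 65
n(n+1)(2n+1)/6 = 65×66×131/6
= 561990/6 = 93665

Σk² = 93665


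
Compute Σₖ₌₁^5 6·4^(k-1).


Sₙ = 6×(4^5 - 1)/(4 - 1)
= 6×(1024 - 1)/3
= 6×1023/3
= 2046

S_5 = 2046


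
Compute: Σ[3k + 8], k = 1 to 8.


Σ(3k+8) = 3·Σk + 8·n
= 3·36 + 8·8
= 108 + 64 = 172

Σ = 172


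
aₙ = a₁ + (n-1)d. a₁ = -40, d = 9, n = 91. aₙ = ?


aₙ = a₁ + (n-1)d
= -40 + (91-1)×9
= -40 + 810
= 770

a_91 = 770


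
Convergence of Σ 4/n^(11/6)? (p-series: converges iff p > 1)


p-series test: Σ c/n^p converges if p > 1, diverges if p ≤ 1 (constant c > 0 doesn't affect convergence).
p = 11/6
11/6 > 1 → CONVERGES

Converges (p = 11/6 > 1)


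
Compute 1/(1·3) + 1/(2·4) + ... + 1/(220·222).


1/(k(k+2)) = (1/2)·(1/k - 1/(k+2)) (partial fractions)
Telescoping: Σ = (1/2)·(1 + 1/2 - 1/221 - 1/222) = 36575/49062

Sum = 36575/49062


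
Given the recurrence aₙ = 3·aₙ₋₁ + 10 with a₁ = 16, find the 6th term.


Computing step by step:
a_1 = 16
a_2 = 58
a_3 = 184
a_4 = 562
a_5 = 1696
a_6 = 5098


a_6 = 5098


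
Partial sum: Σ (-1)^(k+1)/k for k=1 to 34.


S = 1 - 1/2 + 1/3 - 1/4 + 1/5 - 1/6 + 1/7 - 1/8 ± ...
= 0.6787
(Full series converges to +ln(2) ≈ +0.6931)

S_34 = 0.6787


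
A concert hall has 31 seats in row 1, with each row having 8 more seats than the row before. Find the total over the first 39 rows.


aₙ = 31 + (39-1)×8 = 335
Sₙ = n(a₁+aₙ)/2 = 39×(31+335)/2
= 39×366/2 = 7137

S_39 = 7137


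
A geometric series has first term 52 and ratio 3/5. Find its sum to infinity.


S∞ = a₁/(1-r) = 52/(1 - 3/5)
= 52/(2/5)
= 130

S∞ = 130


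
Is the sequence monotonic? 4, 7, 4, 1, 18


Differences: 3, -3, -3, 17
Difference at position 1 is +3 (> 0) but position 2 is -3 (< 0) — sequence both rises and falls
→ NOT monotonic

Not monotonic


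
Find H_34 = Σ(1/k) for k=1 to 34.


H_34 = 1/1 + 1/2 + 1/3 + ... + 1/34
= 54062195834749/13127595717600
≈ 4.1182

H_34 = 54062195834749/13127595717600 ≈ 4.1182


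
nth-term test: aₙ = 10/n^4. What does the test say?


lim(n→∞) 10/n^4 = 0
lim aₙ = 0 → nth-term test is INCONCLUSIVE
(Need other tests; this is actually a convergent p-series with p=4 > 1)

Inconclusive (lim aₙ = 0; need another test)


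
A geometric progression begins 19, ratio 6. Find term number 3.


aₙ = a₁·r^(n-1)
= 19×6^2
= 19×36
= 684

a_3 = 684


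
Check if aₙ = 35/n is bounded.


a₁ = 35, a₂ = 35/2, a₃ = 35/3, ...
0 < aₙ ≤ 35 for all n ≥ 1
Lower bound: 0, Upper bound: 35
The sequence IS bounded

Bounded (0 < aₙ ≤ 35)


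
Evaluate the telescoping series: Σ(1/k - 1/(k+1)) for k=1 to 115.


Telescoping: adjacent terms cancel.
= 1/1 - 1/116
= 1 - 1/116 = 115/116

Sum = 115/116


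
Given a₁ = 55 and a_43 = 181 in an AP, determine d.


d = (aₙ - a₁)/(n-1)
= (181 - 55)/(43-1)
= 126/42 = 3

d = 3


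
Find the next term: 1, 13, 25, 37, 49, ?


Pattern: arithmetic (d=12)
Terms: 1, 13, 25, 37, 49
Next term = 61

Next term = 61


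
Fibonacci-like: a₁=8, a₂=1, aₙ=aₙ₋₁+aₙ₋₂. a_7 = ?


Computing iteratively: 8, 1, 9, 10, 19, 29, 48
a_7 = 48

a_7 = 48


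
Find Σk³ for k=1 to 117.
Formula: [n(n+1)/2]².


n(n+1)/2 = 117×118/2 = 6903
Σk³ = 6903² = 47651409

Σk³ = 47651409


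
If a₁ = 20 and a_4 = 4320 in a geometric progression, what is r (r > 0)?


r^(n-1) = aₙ/a₁
r^3 = 4320/20 = 216
r = 216^(1/3)
= 6

r = 6


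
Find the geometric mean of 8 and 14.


GM = √(8×14) = √112 = 10.583

GM = 10.583


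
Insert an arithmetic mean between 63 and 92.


AM = (63 + 92)/2 = 155/2 = 77.5

AM = 77.5


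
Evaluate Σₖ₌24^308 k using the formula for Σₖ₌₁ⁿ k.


Σₖ₌24^308 k = Σₖ₌₁^308 k − Σₖ₌₁^23 k
= 308·309/2 − 23·24/2
= 47586 − 276 = 47310

Σk = 47310


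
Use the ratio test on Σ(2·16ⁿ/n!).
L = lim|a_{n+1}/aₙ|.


aₙ = 2·16^n/n!
a_{n+1}/aₙ = 16^(n+1)/(n+1)! × n!/16^n  (constant 2 cancels)
= 16/(n+1)
L = lim(n→∞) 16/(n+1) = 0
L < 1 → series CONVERGES

Converges (ratio test: L = 0 < 1)


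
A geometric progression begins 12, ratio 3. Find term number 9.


aₙ = a₁·r^(n-1)
= 12×3^8
= 12×6561
= 78732

a_9 = 78732


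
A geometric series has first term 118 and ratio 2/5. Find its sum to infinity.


S∞ = a₁/(1-r) = 118/(1 - 2/5)
= 118/(3/5)
= 590/3

S∞ = 590/3


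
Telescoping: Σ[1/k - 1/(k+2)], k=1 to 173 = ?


Telescoping with gap 2: two head and two tail terms survive.
= (1 + 1/2) - (1/174 + 1/175)
= 3/2 - 1/174 - 1/175 = 22663/15225

Sum = 22663/15225


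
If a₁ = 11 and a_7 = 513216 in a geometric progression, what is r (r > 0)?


r^(n-1) = aₙ/a₁
r^6 = 513216/11 = 46656
r = 46656^(1/6)
= ±6; taking r > 0 gives r = 6

r = 6


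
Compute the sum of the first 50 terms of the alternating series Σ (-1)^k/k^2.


S = -1 + 1/4 - 1/9 + 1/16 - 1/25 + 1/36 - 1/49 + 1/64 ± ...
= -0.8223
(Full series converges to -π²/12 ≈ -0.8225)

S_50 = -0.8223


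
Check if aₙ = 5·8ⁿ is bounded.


aₙ = 5·8ⁿ → as n→∞, aₙ→∞ (since base 8 > 1)
No finite upper bound exists
The sequence is UNBOUNDED

Unbounded (aₙ → ∞ as n → ∞)


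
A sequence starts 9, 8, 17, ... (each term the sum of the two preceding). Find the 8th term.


Computing iteratively: 9, 8, 17, 25, 42, 67, 109, 176
a_8 = 176

a_8 = 176


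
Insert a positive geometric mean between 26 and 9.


GM = √(26×9) = √234 = 15.2971

GM = 15.2971


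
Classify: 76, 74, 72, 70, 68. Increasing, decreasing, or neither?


Differences: -2, -2, -2, -2
All differences < 0 → strictly DECREASING

Monotonically decreasing


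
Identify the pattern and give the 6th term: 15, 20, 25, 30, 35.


Pattern: arithmetic (d=5)
Terms: 15, 20, 25, 30, 35
Next term = 40

Next term = 40


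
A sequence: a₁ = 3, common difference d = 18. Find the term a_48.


aₙ = a₁ + (n-1)d
= 3 + (48-1)×18
= 3 + 846
= 849

a_48 = 849


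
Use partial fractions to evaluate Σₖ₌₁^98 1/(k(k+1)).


1/(k(k+1)) = 1/k - 1/(k+1) (partial fractions)
Telescoping: Σ = 1 - 1/99 = 98/99

Sum = 98/99


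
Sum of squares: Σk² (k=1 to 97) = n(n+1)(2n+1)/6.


n = 97
n(n+1)(2n+1)/6 = 97×98×195/6
= 1853670/6 = 308945

Σk² = 308945


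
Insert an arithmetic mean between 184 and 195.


AM = (184 + 195)/2 = 379/2 = 189.5

AM = 189.5


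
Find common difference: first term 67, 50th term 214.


d = (aₙ - a₁)/(n-1)
= (214 - 67)/(50-1)
= 147/49 = 3

d = 3


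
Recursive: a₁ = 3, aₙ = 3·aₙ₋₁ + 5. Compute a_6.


Computing step by step:
a_1 = 3
a_2 = 14
a_3 = 47
a_4 = 146
a_5 = 443
a_6 = 1334


a_6 = 1334


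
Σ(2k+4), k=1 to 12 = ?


Σ(2k+4) = 2·Σk + 4·n
= 2·78 + 4·12
= 156 + 48 = 204

Σ = 204


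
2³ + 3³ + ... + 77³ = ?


Σₖ₌2^77 k³ = [77·78/2]² − [1·2/2]²
= 9018009 − 1 = 9018008

Σk³ = 9018008


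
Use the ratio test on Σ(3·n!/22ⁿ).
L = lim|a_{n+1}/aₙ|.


aₙ = 3·n!/22^n
a_{n+1}/aₙ = (n+1)!/22^(n+1) × 22^n/n!  (constant 3 cancels)
= (n+1)/22
L = lim(n→∞) (n+1)/22 = ∞
L > 1 → series DIVERGES

Diverges (ratio test: L = ∞ > 1)


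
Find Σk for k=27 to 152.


Σₖ₌27^152 k = Σₖ₌₁^152 k − Σₖ₌₁^26 k
= 152·153/2 − 26·27/2
= 11628 − 351 = 11277

Σk = 11277


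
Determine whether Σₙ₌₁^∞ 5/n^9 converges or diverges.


p-series test: Σ c/n^p converges if p > 1, diverges if p ≤ 1 (constant c > 0 doesn't affect convergence).
p = 9
9 > 1 → CONVERGES

Converges (p = 9 > 1)


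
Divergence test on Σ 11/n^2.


lim(n→∞) 11/n^2 = 0
lim aₙ = 0 → nth-term test is INCONCLUSIVE
(Need other tests; this is actually a convergent p-series with p=2 > 1)

Inconclusive (lim aₙ = 0; need another test)


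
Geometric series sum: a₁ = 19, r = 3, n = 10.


Sₙ = 19×(3^10 - 1)/(3 - 1)
= 19×(59049 - 1)/2
= 19×59048/2
= 560956

S_10 = 560956


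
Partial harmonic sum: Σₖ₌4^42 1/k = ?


Σₖ₌4^42 1/k = 1/4 + 1/5 + 1/6 + ... + 1/42
= 7093594186011419/2844937529085600
≈ 2.4934

Sum = 7093594186011419/2844937529085600 ≈ 2.4934


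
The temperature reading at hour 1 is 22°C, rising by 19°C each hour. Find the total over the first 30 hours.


aₙ = 22 + (30-1)×19 = 573
Sₙ = n(a₁+aₙ)/2 = 30×(22+573)/2
= 30×595/2 = 8925

S_30 = 8925


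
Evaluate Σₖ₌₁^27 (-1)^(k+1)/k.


S = 1 - 1/2 + 1/3 - 1/4 + 1/5 - 1/6 + 1/7 - 1/8 ± ...
= 0.7113
(Full series converges to +ln(2) ≈ +0.6931)

S_27 = 0.7113


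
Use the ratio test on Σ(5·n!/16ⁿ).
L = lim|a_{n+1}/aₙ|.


aₙ = 5·n!/16^n
a_{n+1}/aₙ = (n+1)!/16^(n+1) × 16^n/n!  (constant 5 cancels)
= (n+1)/16
L = lim(n→∞) (n+1)/16 = ∞
L > 1 → series DIVERGES

Diverges (ratio test: L = ∞ > 1)


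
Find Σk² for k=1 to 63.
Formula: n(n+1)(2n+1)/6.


n = 63
n(n+1)(2n+1)/6 = 63×64×127/6
= 512064/6 = 85344

Σk² = 85344


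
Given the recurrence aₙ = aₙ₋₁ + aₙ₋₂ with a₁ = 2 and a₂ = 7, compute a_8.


Computing iteratively: 2, 7, 9, 16, 25, 41, 66, 107
a_8 = 107

a_8 = 107


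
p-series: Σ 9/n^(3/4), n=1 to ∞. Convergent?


p-series test: Σ c/n^p converges if p > 1, diverges if p ≤ 1 (constant c > 0 doesn't affect convergence).
p = 3/4
3/4 ≤ 1 → DIVERGES

Diverges (p = 3/4 ≤ 1)


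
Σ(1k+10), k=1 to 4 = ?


Σ(1k+10) = 1·Σk + 10·n
= 1·10 + 10·4
= 10 + 40 = 50

Σ = 50


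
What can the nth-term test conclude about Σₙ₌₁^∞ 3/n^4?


lim(n→∞) 3/n^4 = 0
lim aₙ = 0 → nth-term test is INCONCLUSIVE
(Need other tests; this is actually a convergent p-series with p=4 > 1)

Inconclusive (lim aₙ = 0; need another test)


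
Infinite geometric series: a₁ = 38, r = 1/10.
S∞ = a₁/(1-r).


S∞ = a₁/(1-r) = 38/(1 - 1/10)
= 38/(9/10)
= 380/9

S∞ = 380/9


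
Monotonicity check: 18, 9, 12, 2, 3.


Differences: -9, 3, -10, 1
Difference at position 2 is +3 (> 0) but position 1 is -9 (< 0) — sequence both rises and falls
→ NOT monotonic

Not monotonic


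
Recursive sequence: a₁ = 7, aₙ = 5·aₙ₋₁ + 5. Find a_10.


Computing step by step:
a_1 = 7
a_2 = 40
a_3 = 205
a_4 = 1030
a_5 = 5155
a_6 = 25780
a_7 = 128905
a_8 = 644530
a_9 = 3222655
a_10 = 16113280


a_10 = 16113280


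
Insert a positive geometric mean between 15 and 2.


GM = √(15×2) = √30 = 5.4772

GM = 5.4772


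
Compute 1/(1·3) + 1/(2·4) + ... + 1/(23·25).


1/(k(k+2)) = (1/2)·(1/k - 1/(k+2)) (partial fractions)
Telescoping: Σ = (1/2)·(1 + 1/2 - 1/24 - 1/25) = 851/1200

Sum = 851/1200
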